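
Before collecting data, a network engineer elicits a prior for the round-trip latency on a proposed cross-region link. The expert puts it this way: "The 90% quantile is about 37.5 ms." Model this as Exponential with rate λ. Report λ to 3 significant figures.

λ ≈ 0.0614

P(T < 37.5) = 1 − e^(−λ·37.5) = 0.9, so λ = −ln(1−0.9)/37.5 = −ln(0.1)/37.5 = 0.0614.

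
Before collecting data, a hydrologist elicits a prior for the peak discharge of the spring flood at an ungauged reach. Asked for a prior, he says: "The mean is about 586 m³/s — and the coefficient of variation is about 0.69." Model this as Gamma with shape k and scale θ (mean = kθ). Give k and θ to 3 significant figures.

For Gamma(k, scale θ): mean = kθ, variance = kθ², so CV = 1/√k.
CV = 0.69, hence k = 1/CV² = 2.1.
Then θ = mean/k = 586/2.1 = 279.

k ≈ 2.1, θ ≈ 279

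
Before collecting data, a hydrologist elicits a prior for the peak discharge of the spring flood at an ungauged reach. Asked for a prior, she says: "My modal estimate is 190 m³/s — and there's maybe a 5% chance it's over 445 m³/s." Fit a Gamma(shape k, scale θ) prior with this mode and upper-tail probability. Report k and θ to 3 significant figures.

k ≈ 4.78, θ ≈ 50.3

Gamma(k,θ) with k>1 has mode (k−1)θ, so θ = 190/(k−1).
Need P(X < 445) = 0.95 with θ tied to k this way. Start at k = 2, θ = 190: P(X<445) ≈ 0.679.
Too low — raise k to concentrate. Iterating converges to k ≈ 4.78.
Then θ = 190/(4.78−1) ≈ 50.3.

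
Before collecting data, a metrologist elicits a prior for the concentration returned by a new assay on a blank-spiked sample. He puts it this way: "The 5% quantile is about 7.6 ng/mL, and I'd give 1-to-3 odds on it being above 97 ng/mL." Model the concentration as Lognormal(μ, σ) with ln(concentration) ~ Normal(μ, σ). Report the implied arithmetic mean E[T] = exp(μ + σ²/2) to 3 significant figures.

E[T] ≈ 84.5 ng/mL

If T ~ Lognormal(μ,σ) then ln T ~ Normal(μ,σ), so the p-quantile of ln T is μ + z_p·σ.
ln(7.6) = 2.028 and ln(97) = 4.575; z_{0.05} = -1.645, z_{0.75} = 0.6745.
σ = (4.575 − 2.028)/(0.6745 − (-1.645)) = 1.098.
μ = 2.028 − (-1.645)·1.098 = 3.834.
E[T] = exp(μ + σ²/2) = exp(3.834 + 0.6028) = 84.5 ng/mL.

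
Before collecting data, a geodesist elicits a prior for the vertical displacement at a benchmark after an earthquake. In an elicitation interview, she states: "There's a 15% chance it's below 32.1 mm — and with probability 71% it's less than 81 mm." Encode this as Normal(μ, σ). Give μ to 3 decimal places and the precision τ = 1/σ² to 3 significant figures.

μ = 63.979, τ = 0.00106

For Normal(μ,σ), the p-quantile is μ + z_p·σ. Here z_{0.15} = -1.036, z_{0.71} = 0.5534.
So 32.1 = μ − 1.036σ and 81 = μ + 0.5534σ.
Subtracting: σ = (81 − 32.1)/(0.5534 − (-1.036)) = 30.758.
Then μ = 32.1 − (-1.036)·30.758 = 63.979.
Precision τ = 1/σ² = 1/30.76² = 0.00106.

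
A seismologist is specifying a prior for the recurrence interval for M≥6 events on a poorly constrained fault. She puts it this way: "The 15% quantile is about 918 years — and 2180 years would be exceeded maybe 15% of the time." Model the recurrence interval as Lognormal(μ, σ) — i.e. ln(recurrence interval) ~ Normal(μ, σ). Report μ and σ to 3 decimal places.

If T ~ Lognormal(μ,σ) then ln T ~ Normal(μ,σ), so the p-quantile of ln T is μ + z_p·σ.
ln(918) = 6.822 and ln(2180) = 7.687; z_{0.15} = -1.036, z_{0.85} = 1.036.
σ = (7.687 − 6.822)/(1.036 − (-1.036)) = 0.417.
μ = 6.822 − (-1.036)·0.417 = 7.255.

μ ≈ 7.255, σ ≈ 0.417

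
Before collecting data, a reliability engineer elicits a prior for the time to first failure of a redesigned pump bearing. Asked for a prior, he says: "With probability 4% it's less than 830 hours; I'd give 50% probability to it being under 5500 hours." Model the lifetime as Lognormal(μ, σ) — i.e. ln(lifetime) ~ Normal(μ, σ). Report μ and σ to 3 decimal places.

If T ~ Lognormal(μ,σ) then ln T ~ Normal(μ,σ), so the p-quantile of ln T is μ + z_p·σ.
ln(830) = 6.721 and ln(5500) = 8.613; z_{0.04} = -1.751, z_{0.5} = 0.
σ = (8.613 − 6.721)/(0 − (-1.751)) = 1.080.
μ = 6.721 − (-1.751)·1.080 = 8.613.

μ ≈ 8.613, σ ≈ 1.080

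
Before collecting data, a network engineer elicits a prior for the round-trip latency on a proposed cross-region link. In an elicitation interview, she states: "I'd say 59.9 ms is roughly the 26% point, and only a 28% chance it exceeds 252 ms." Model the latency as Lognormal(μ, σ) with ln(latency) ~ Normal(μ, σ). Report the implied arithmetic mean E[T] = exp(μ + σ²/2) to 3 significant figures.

If T ~ Lognormal(μ,σ) then ln T ~ Normal(μ,σ), so the p-quantile of ln T is μ + z_p·σ.
ln(59.9) = 4.093 and ln(252) = 5.529; z_{0.26} = -0.6433, z_{0.72} = 0.5828.
σ = (5.529 − 4.093)/(0.5828 − (-0.6433)) = 1.172.
μ = 4.093 − (-0.6433)·1.172 = 4.846.
E[T] = exp(μ + σ²/2) = exp(4.846 + 0.6865) = 253 ms.

E[T] ≈ 253 ms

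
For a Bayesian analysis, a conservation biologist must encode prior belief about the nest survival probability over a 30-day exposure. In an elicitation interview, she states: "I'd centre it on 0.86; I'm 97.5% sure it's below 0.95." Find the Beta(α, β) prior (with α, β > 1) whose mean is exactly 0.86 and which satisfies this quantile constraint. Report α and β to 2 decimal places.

α ≈ 32.16, β ≈ 5.24

With mean 0.86 fixed, write α = 0.86s, β = 0.14s where s = α+β.
Need P(θ < 0.95) = 0.975 under Beta(0.86s, 0.14s). Normal approximation: (q−m)/√(m(1−m)/s) ≈ z_{0.975} = 1.96, so s ≈ 0.86·0.14·(1.96)²/(0.95−0.86)² = 57.1.
At s = 57.1: P(θ<0.95) ≈ 0.993. Adjusting to match 0.975 gives s ≈ 37.40.
So α = 0.86·37.40 ≈ 32.16, β = 0.14·37.40 ≈ 5.24.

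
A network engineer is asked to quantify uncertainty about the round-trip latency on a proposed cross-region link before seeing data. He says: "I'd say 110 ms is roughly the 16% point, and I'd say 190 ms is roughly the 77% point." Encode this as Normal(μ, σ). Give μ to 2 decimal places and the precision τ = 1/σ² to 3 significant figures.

For Normal(μ,σ), the p-quantile is μ + z_p·σ. Here z_{0.16} = -0.9945, z_{0.77} = 0.7388.
So 110 = μ − 0.9945σ and 190 = μ + 0.7388σ.
Subtracting: σ = (190 − 110)/(0.7388 − (-0.9945)) = 46.15.
Then μ = 110 − (-0.9945)·46.15 = 155.90.
Precision τ = 1/σ² = 1/46.15² = 0.000469.

μ = 155.90, τ = 0.000469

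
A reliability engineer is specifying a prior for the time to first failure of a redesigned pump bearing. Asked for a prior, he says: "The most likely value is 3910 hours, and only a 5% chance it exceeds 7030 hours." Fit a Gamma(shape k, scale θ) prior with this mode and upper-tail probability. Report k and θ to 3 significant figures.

Gamma(k,θ) with k>1 has mode (k−1)θ, so θ = 3910/(k−1).
Need P(X < 7030) = 0.95 with θ tied to k this way. Start at k = 2, θ = 3910: P(X<7030) ≈ 0.537.
Too low — raise k to concentrate. Iterating converges to k ≈ 9.1.
Then θ = 3910/(9.1−1) ≈ 483.

k ≈ 9.1, θ ≈ 483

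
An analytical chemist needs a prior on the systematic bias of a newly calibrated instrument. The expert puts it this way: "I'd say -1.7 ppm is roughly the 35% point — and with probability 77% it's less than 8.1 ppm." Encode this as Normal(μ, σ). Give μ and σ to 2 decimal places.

μ = 1.66, σ = 8.72

The p-quantile of Normal(μ,σ) is μ + z_p·σ, with z_{0.35} = -0.3853 and z_{0.77} = 0.7388.
Eliminate σ: μ = (z₂·x₁ − z₁·x₂)/(z₂ − z₁) = (0.7388·-1.7 − (-0.3853)·8.1)/1.124 = 1.66.
Then σ = (x₂ − x₁)/(z₂ − z₁) = (8.1 − -1.7)/1.124 = 8.72.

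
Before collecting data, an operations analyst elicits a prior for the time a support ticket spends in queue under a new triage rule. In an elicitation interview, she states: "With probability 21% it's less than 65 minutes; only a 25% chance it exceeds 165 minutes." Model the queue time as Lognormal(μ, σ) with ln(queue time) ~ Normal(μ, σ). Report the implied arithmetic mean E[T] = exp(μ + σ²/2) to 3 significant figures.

E[T] ≈ 132 minutes

If T ~ Lognormal(μ,σ) then ln T ~ Normal(μ,σ), so the p-quantile of ln T is μ + z_p·σ.
ln(65) = 4.174 and ln(165) = 5.106; z_{0.21} = -0.8064, z_{0.75} = 0.6745.
σ = (5.106 − 4.174)/(0.6745 − (-0.8064)) = 0.629.
μ = 4.174 − (-0.8064)·0.629 = 4.682.
E[T] = exp(μ + σ²/2) = exp(4.682 + 0.1978) = 132 minutes.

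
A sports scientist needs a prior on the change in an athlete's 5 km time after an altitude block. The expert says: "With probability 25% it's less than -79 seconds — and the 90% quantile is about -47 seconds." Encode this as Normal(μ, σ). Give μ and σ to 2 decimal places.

μ = -67.97, σ = 16.36

For Normal(μ,σ), the p-quantile is μ + z_p·σ. Here z_{0.25} = -0.6745, z_{0.9} = 1.282.
So -79 = μ − 0.6745σ and -47 = μ + 1.282σ.
Subtracting: σ = (-47 − -79)/(1.282 − (-0.6745)) = 16.36.
Then μ = -79 − (-0.6745)·16.36 = -67.97.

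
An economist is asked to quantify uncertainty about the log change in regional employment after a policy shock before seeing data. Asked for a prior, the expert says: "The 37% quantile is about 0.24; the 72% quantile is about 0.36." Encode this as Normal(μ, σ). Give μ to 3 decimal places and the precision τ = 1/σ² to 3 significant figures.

μ = 0.284, τ = 58.1

The p-quantile of Normal(μ,σ) is μ + z_p·σ, with z_{0.37} = -0.3319 and z_{0.72} = 0.5828.
Eliminate σ: μ = (z₂·x₁ − z₁·x₂)/(z₂ − z₁) = (0.5828·0.24 − (-0.3319)·0.36)/0.9147 = 0.284.
Then σ = (x₂ − x₁)/(z₂ − z₁) = (0.36 − 0.24)/0.9147 = 0.131.
Precision τ = 1/σ² = 1/0.1312² = 58.1.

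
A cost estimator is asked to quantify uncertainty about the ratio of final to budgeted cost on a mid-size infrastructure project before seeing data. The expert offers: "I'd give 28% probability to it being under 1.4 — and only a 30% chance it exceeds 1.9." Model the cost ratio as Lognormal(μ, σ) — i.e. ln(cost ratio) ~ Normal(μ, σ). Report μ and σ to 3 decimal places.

If T ~ Lognormal(μ,σ) then ln T ~ Normal(μ,σ), so the p-quantile of ln T is μ + z_p·σ.
ln(1.4) = 0.3365 and ln(1.9) = 0.6419; z_{0.28} = -0.5828, z_{0.7} = 0.5244.
σ = (0.6419 − 0.3365)/(0.5244 − (-0.5828)) = 0.276.
μ = 0.3365 − (-0.5828)·0.276 = 0.497.

μ ≈ 0.497, σ ≈ 0.276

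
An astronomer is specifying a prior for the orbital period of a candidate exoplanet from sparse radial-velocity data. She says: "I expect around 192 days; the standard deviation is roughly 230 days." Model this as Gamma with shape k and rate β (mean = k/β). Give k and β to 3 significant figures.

For Gamma(k, rate β): mean = k/β, variance = k/β², so CV = 1/√k.
CV = SD/mean = 230/192 = 1.198, hence k = 1/CV² = 0.697.
Then β = k/mean = 0.697/192 = 0.00363.

k ≈ 0.697, β ≈ 0.00363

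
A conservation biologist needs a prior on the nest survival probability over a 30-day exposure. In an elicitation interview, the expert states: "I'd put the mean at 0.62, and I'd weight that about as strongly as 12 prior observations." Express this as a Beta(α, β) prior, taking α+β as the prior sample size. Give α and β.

Under the effective-sample-size interpretation, Beta(α, β) has prior mean α/(α+β) and prior sample size α+β.
So α+β = 12 and α/(α+β) = 0.62, giving α = 0.62·12 = 7.44 and β = 12 − 7.44 = 4.56.

α = 7.44, β = 4.56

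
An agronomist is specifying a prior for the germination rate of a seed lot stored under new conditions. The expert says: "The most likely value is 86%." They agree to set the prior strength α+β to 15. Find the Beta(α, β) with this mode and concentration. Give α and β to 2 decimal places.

α = 12.18, β = 2.82

For α,β > 1 the Beta mode is (α−1)/(α+β−2). With α+β = 15, the mode is (α−1)/13.
Set (α−1)/13 = 0.86 → α = 1 + 0.86·13 = 12.18.
β = 15 − α = 2.82.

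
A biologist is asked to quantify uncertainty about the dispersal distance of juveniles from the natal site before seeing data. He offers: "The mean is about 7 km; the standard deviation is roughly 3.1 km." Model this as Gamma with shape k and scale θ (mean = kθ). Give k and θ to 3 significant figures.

For Gamma(k, scale θ): mean = kθ, variance = kθ², so CV = 1/√k.
CV = SD/mean = 3.1/7 = 0.4429, hence k = 1/CV² = 5.1.
Then θ = mean/k = 7/5.1 = 1.37.

k ≈ 5.1, θ ≈ 1.37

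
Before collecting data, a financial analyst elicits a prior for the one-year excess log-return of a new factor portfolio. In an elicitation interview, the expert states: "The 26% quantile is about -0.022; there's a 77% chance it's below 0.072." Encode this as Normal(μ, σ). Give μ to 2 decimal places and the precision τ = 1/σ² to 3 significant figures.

μ = 0.02, τ = 216

For Normal(μ,σ), the p-quantile is μ + z_p·σ. Here z_{0.26} = -0.6433, z_{0.77} = 0.7388.
So -0.022 = μ − 0.6433σ and 0.072 = μ + 0.7388σ.
Subtracting: σ = (0.072 − -0.022)/(0.7388 − (-0.6433)) = 0.07.
Then μ = -0.022 − (-0.6433)·0.07 = 0.02.
Precision τ = 1/σ² = 1/0.06801² = 216.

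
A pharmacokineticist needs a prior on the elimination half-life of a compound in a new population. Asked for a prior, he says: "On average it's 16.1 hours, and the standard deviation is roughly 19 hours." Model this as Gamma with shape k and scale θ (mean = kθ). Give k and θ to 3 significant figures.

For Gamma(k, scale θ): mean = kθ, variance = kθ², so CV = 1/√k.
CV = SD/mean = 19/16.1 = 1.18, hence k = 1/CV² = 0.718.
Then θ = mean/k = 16.1/0.718 = 22.4.

k ≈ 0.718, θ ≈ 22.4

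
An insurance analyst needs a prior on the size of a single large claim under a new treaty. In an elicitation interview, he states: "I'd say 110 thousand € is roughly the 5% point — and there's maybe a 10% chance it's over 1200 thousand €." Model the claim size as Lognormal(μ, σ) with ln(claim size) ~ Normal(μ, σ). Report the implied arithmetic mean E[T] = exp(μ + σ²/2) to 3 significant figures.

If T ~ Lognormal(μ,σ) then ln T ~ Normal(μ,σ), so the p-quantile of ln T is μ + z_p·σ.
ln(110) = 4.7 and ln(1200) = 7.09; z_{0.05} = -1.645, z_{0.9} = 1.282.
σ = (7.09 − 4.7)/(1.282 − (-1.645)) = 0.817.
μ = 4.7 − (-1.645)·0.817 = 6.044.
E[T] = exp(μ + σ²/2) = exp(6.044 + 0.3334) = 588 thousand €.

E[T] ≈ 588 thousand €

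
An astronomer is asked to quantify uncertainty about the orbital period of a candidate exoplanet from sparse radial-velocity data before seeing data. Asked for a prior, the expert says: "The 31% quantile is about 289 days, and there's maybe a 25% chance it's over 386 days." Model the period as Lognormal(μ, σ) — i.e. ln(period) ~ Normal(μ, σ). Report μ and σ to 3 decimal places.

μ ≈ 5.789, σ ≈ 0.247

If T ~ Lognormal(μ,σ) then ln T ~ Normal(μ,σ), so the p-quantile of ln T is μ + z_p·σ.
ln(289) = 5.666 and ln(386) = 5.956; z_{0.31} = -0.4959, z_{0.75} = 0.6745.
σ = (5.956 − 5.666)/(0.6745 − (-0.4959)) = 0.247.
μ = 5.666 − (-0.4959)·0.247 = 5.789.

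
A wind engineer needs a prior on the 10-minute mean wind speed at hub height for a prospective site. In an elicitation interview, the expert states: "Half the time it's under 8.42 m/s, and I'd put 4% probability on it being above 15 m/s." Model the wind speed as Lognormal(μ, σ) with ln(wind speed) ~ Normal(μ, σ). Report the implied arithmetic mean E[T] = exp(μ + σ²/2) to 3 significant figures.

E[T] ≈ 8.89 m/s

If T ~ Lognormal(μ,σ) then ln T ~ Normal(μ,σ), so the p-quantile of ln T is μ + z_p·σ.
ln(8.42) = 2.131 and ln(15) = 2.708; z_{0.5} = 0, z_{0.96} = 1.751.
σ = (2.708 − 2.131)/(1.751 − (0)) = 0.330.
μ = 2.131 − (0)·0.330 = 2.131.
E[T] = exp(μ + σ²/2) = exp(2.131 + 0.0544) = 8.89 m/s.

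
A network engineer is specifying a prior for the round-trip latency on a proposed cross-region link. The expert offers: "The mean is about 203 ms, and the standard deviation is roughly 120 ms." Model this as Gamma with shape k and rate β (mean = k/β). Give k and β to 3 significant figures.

For Gamma(k, rate β): mean = k/β, variance = k/β², so CV = 1/√k.
CV = SD/mean = 120/203 = 0.5911, hence k = 1/CV² = 2.86.
Then β = k/mean = 2.86/203 = 0.0141.

k ≈ 2.86, β ≈ 0.0141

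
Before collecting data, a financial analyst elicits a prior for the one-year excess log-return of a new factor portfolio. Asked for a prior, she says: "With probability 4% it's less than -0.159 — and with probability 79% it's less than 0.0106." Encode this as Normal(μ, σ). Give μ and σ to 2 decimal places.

For Normal(μ,σ), the p-quantile is μ + z_p·σ. Here z_{0.04} = -1.751, z_{0.79} = 0.8064.
So -0.159 = μ − 1.751σ and 0.0106 = μ + 0.8064σ.
Subtracting: σ = (0.0106 − -0.159)/(0.8064 − (-1.751)) = 0.07.
Then μ = -0.159 − (-1.751)·0.07 = -0.04.

μ = -0.04, σ = 0.07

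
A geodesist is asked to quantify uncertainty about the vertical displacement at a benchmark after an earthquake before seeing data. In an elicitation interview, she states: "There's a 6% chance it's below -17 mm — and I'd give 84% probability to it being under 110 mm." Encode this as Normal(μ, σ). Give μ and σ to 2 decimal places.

The p-quantile of Normal(μ,σ) is μ + z_p·σ, with z_{0.06} = -1.555 and z_{0.84} = 0.9945.
Eliminate σ: μ = (z₂·x₁ − z₁·x₂)/(z₂ − z₁) = (0.9945·-17 − (-1.555)·110)/2.549 = 60.46.
Then σ = (x₂ − x₁)/(z₂ − z₁) = (110 − -17)/2.549 = 49.82.

μ = 60.46, σ = 49.82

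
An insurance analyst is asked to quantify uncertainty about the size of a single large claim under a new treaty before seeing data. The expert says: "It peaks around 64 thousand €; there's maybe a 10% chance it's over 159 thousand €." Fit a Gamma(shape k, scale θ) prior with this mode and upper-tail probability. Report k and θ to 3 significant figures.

k ≈ 3.32, θ ≈ 27.6

Gamma(k,θ) with k>1 has mode (k−1)θ, so θ = 64/(k−1).
Need P(X < 159) = 0.9 with θ tied to k this way. Start at k = 2, θ = 64: P(X<159) ≈ 0.709.
Too low — raise k to concentrate. Iterating converges to k ≈ 3.32.
Then θ = 64/(3.32−1) ≈ 27.6.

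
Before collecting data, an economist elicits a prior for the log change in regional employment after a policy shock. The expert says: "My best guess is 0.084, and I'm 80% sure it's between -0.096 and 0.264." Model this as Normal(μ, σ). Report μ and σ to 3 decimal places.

A symmetric 80% interval runs μ ± z·σ with z = 1.282.
Half-width = 0.18, so σ = 0.18/1.282 = 0.140.
μ is the stated best guess, 0.084.

μ = 0.084, σ = 0.140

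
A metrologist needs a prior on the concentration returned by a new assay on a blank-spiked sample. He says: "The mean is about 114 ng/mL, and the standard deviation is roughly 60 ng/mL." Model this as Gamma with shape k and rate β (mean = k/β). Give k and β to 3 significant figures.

For Gamma(k, rate β): mean = k/β, variance = k/β², so CV = 1/√k.
CV = SD/mean = 60/114 = 0.5263, hence k = 1/CV² = 3.61.
Then β = k/mean = 3.61/114 = 0.0317.

k ≈ 3.61, β ≈ 0.0317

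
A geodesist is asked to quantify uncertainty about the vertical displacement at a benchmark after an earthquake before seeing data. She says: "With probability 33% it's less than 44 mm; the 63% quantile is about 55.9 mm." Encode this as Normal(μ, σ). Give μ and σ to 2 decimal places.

μ = 50.78, σ = 15.42

For Normal(μ,σ), the p-quantile is μ + z_p·σ. Here z_{0.33} = -0.4399, z_{0.63} = 0.3319.
So 44 = μ − 0.4399σ and 55.9 = μ + 0.3319σ.
Subtracting: σ = (55.9 − 44)/(0.3319 − (-0.4399)) = 15.42.
Then μ = 44 − (-0.4399)·15.42 = 50.78.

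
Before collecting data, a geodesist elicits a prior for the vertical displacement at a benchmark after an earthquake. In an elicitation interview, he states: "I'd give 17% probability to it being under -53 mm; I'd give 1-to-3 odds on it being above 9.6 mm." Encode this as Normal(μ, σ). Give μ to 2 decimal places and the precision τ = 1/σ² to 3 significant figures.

The p-quantile of Normal(μ,σ) is μ + z_p·σ, with z_{0.17} = -0.9542 and z_{0.75} = 0.6745.
Eliminate σ: μ = (z₂·x₁ − z₁·x₂)/(z₂ − z₁) = (0.6745·-53 − (-0.9542)·9.6)/1.629 = -16.33.
Then σ = (x₂ − x₁)/(z₂ − z₁) = (9.6 − -53)/1.629 = 38.44.
Precision τ = 1/σ² = 1/38.44² = 0.000677.

μ = -16.33, τ = 0.000677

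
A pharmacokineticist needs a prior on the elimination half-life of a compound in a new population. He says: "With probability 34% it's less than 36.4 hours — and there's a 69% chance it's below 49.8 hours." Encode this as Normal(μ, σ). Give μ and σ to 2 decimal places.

μ = 42.48, σ = 14.75

The p-quantile of Normal(μ,σ) is μ + z_p·σ, with z_{0.34} = -0.4125 and z_{0.69} = 0.4959.
Eliminate σ: μ = (z₂·x₁ − z₁·x₂)/(z₂ − z₁) = (0.4959·36.4 − (-0.4125)·49.8)/0.9083 = 42.48.
Then σ = (x₂ − x₁)/(z₂ − z₁) = (49.8 − 36.4)/0.9083 = 14.75.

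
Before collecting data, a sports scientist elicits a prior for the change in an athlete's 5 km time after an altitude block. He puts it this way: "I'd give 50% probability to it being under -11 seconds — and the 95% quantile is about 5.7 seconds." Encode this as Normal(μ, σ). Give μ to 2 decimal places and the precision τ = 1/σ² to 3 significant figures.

For Normal(μ,σ), the p-quantile is μ + z_p·σ. Here z_{0.5} = 0, z_{0.95} = 1.645.
So -11 = μ + 0σ and 5.7 = μ + 1.645σ.
Subtracting: σ = (5.7 − -11)/(1.645 − (0)) = 10.15.
Then μ = -11 − (0)·10.15 = -11.00.
Precision τ = 1/σ² = 1/10.15² = 0.0097.

μ = -11.00, τ = 0.0097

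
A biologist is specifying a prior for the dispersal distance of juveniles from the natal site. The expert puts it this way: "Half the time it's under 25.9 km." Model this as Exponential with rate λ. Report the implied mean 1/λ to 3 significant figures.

mean ≈ 37.4 km

Exponential median = ln 2 / λ, so λ = ln 2 / 25.9 = 0.0268.
Mean = 1/λ = 37.4 km.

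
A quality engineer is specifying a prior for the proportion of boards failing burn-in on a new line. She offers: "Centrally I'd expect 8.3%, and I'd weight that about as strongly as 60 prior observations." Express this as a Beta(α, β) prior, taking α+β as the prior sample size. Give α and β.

Under the effective-sample-size interpretation, Beta(α, β) has prior mean α/(α+β) and prior sample size α+β.
So α+β = 60 and α/(α+β) = 0.083, giving α = 0.083·60 = 4.98 and β = 60 − 4.98 = 55.02.

α = 4.98, β = 55.02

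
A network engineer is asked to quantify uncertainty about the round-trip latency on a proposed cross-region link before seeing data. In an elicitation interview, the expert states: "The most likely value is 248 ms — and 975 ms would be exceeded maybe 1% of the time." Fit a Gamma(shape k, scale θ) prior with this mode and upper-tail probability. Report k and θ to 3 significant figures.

Gamma(k,θ) with k>1 has mode (k−1)θ, so θ = 248/(k−1).
Need P(X < 975) = 0.99 with θ tied to k this way. Start at k = 2, θ = 248: P(X<975) ≈ 0.903.
Too low — raise k to concentrate. Iterating converges to k ≈ 3.24.
Then θ = 248/(3.24−1) ≈ 111.

k ≈ 3.24, θ ≈ 111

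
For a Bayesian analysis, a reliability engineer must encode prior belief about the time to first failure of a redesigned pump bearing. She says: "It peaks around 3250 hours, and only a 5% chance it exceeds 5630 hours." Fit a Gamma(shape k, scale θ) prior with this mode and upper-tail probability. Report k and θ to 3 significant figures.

k ≈ 10.2, θ ≈ 352

Gamma(k,θ) with k>1 has mode (k−1)θ, so θ = 3250/(k−1).
Need P(X < 5630) = 0.95 with θ tied to k this way. Start at k = 2, θ = 3250: P(X<5630) ≈ 0.517.
Too low — raise k to concentrate. Iterating converges to k ≈ 10.2.
Then θ = 3250/(10.2−1) ≈ 352.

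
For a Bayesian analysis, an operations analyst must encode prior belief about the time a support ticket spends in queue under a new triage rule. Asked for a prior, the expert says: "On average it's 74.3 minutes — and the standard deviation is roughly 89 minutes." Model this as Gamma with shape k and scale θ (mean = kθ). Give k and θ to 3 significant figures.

k ≈ 0.697, θ ≈ 107

For Gamma(k, scale θ): mean = kθ, variance = kθ², so CV = 1/√k.
CV = SD/mean = 89/74.3 = 1.198, hence k = 1/CV² = 0.697.
Then θ = mean/k = 74.3/0.697 = 107.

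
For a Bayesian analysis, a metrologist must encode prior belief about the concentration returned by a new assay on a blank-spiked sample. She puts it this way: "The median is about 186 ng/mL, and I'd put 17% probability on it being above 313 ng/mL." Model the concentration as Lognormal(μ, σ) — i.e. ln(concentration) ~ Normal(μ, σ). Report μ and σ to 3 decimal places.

μ ≈ 5.226, σ ≈ 0.545

If T ~ Lognormal(μ,σ) then ln T ~ Normal(μ,σ), so the p-quantile of ln T is μ + z_p·σ.
ln(186) = 5.226 and ln(313) = 5.746; z_{0.5} = 0, z_{0.83} = 0.9542.
σ = (5.746 − 5.226)/(0.9542 − (0)) = 0.545.
μ = 5.226 − (0)·0.545 = 5.226.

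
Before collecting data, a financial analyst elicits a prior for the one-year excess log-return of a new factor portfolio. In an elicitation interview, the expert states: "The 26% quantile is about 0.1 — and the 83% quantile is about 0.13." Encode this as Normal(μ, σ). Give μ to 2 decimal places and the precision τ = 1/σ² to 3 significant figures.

μ = 0.11, τ = 2840

For Normal(μ,σ), the p-quantile is μ + z_p·σ. Here z_{0.26} = -0.6433, z_{0.83} = 0.9542.
So 0.1 = μ − 0.6433σ and 0.13 = μ + 0.9542σ.
Subtracting: σ = (0.13 − 0.1)/(0.9542 − (-0.6433)) = 0.02.
Then μ = 0.1 − (-0.6433)·0.02 = 0.11.
Precision τ = 1/σ² = 1/0.01878² = 2840.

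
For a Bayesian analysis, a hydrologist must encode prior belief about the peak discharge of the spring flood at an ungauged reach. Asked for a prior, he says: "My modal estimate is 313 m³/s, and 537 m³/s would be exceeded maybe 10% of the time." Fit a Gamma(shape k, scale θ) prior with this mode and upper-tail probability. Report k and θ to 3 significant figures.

Gamma(k,θ) with k>1 has mode (k−1)θ, so θ = 313/(k−1).
Need P(X < 537) = 0.9 with θ tied to k this way. Start at k = 2, θ = 313: P(X<537) ≈ 0.512.
Too low — raise k to concentrate. Iterating converges to k ≈ 7.5.
Then θ = 313/(7.5−1) ≈ 48.1.

k ≈ 7.5, θ ≈ 48.1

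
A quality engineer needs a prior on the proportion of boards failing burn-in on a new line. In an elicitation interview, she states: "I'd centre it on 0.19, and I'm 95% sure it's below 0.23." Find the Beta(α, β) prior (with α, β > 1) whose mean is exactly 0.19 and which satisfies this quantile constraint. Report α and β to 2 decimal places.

With mean 0.19 fixed, write α = 0.19s, β = 0.81s where s = α+β.
Need P(θ < 0.23) = 0.95 under Beta(0.19s, 0.81s). Normal approximation: (q−m)/√(m(1−m)/s) ≈ z_{0.95} = 1.64, so s ≈ 0.19·0.81·(1.64)²/(0.23−0.19)² = 260.2.
At s = 260.2: P(θ<0.23) ≈ 0.945. Adjusting to match 0.95 gives s ≈ 276.24.
So α = 0.19·276.24 ≈ 52.49, β = 0.81·276.24 ≈ 223.76.

α ≈ 52.49, β ≈ 223.76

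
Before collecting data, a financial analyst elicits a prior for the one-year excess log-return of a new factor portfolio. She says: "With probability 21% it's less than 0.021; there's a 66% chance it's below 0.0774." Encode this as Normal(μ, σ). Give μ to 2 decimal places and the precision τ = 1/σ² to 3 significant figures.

For Normal(μ,σ), the p-quantile is μ + z_p·σ. Here z_{0.21} = -0.8064, z_{0.66} = 0.4125.
So 0.021 = μ − 0.8064σ and 0.0774 = μ + 0.4125σ.
Subtracting: σ = (0.0774 − 0.021)/(0.4125 − (-0.8064)) = 0.05.
Then μ = 0.021 − (-0.8064)·0.05 = 0.06.
Precision τ = 1/σ² = 1/0.04627² = 467.

μ = 0.06, τ = 467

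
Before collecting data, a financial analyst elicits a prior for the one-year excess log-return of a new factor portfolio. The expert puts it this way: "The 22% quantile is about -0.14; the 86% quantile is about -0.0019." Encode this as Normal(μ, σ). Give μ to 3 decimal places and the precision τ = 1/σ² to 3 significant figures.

μ = -0.082, τ = 180

The p-quantile of Normal(μ,σ) is μ + z_p·σ, with z_{0.22} = -0.7722 and z_{0.86} = 1.08.
Eliminate σ: μ = (z₂·x₁ − z₁·x₂)/(z₂ − z₁) = (1.08·-0.14 − (-0.7722)·-0.0019)/1.853 = -0.082.
Then σ = (x₂ − x₁)/(z₂ − z₁) = (-0.0019 − -0.14)/1.853 = 0.075.
Precision τ = 1/σ² = 1/0.07455² = 180.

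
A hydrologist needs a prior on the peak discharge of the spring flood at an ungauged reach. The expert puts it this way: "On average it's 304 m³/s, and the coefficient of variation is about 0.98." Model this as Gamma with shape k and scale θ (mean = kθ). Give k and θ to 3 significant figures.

k ≈ 1.04, θ ≈ 292

For Gamma(k, scale θ): mean = kθ, variance = kθ², so CV = 1/√k.
CV = 0.98, hence k = 1/CV² = 1.04.
Then θ = mean/k = 304/1.04 = 292.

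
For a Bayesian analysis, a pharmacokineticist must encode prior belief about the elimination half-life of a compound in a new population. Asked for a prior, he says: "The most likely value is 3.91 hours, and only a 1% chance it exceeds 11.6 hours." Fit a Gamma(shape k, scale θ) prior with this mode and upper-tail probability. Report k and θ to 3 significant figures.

Gamma(k,θ) with k>1 has mode (k−1)θ, so θ = 3.91/(k−1).
Need P(X < 11.6) = 0.99 with θ tied to k this way. Start at k = 2, θ = 3.91: P(X<11.6) ≈ 0.796.
Too low — raise k to concentrate. Iterating converges to k ≈ 4.82.
Then θ = 3.91/(4.82−1) ≈ 1.02.

k ≈ 4.82, θ ≈ 1.02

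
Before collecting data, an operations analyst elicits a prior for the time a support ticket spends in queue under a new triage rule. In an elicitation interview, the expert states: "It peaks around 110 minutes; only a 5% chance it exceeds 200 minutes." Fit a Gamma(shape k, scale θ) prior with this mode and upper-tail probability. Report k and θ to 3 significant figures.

Gamma(k,θ) with k>1 has mode (k−1)θ, so θ = 110/(k−1).
Need P(X < 200) = 0.95 with θ tied to k this way. Start at k = 2, θ = 110: P(X<200) ≈ 0.543.
Too low — raise k to concentrate. Iterating converges to k ≈ 8.79.
Then θ = 110/(8.79−1) ≈ 14.1.

k ≈ 8.79, θ ≈ 14.1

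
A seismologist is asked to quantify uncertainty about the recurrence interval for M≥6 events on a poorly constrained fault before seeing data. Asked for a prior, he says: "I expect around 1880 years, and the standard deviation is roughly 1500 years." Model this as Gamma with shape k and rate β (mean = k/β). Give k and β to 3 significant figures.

For Gamma(k, rate β): mean = k/β, variance = k/β², so CV = 1/√k.
CV = SD/mean = 1500/1880 = 0.7979, hence k = 1/CV² = 1.57.
Then β = k/mean = 1.57/1880 = 0.000836.

k ≈ 1.57, β ≈ 0.000836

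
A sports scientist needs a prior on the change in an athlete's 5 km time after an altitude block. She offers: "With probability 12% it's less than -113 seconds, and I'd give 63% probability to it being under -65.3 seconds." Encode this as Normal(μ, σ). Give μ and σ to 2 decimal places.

The p-quantile of Normal(μ,σ) is μ + z_p·σ, with z_{0.12} = -1.175 and z_{0.63} = 0.3319.
Eliminate σ: μ = (z₂·x₁ − z₁·x₂)/(z₂ − z₁) = (0.3319·-113 − (-1.175)·-65.3)/1.507 = -75.81.
Then σ = (x₂ − x₁)/(z₂ − z₁) = (-65.3 − -113)/1.507 = 31.66.

μ = -75.81, σ = 31.66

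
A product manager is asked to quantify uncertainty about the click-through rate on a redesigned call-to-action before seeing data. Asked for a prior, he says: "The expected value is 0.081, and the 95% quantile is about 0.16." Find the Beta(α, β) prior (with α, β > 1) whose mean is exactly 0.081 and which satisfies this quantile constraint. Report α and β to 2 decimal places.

α ≈ 3.33, β ≈ 37.77

With mean 0.081 fixed, write α = 0.081s, β = 0.919s where s = α+β.
Need P(θ < 0.16) = 0.95 under Beta(0.081s, 0.919s). Normal approximation: (q−m)/√(m(1−m)/s) ≈ z_{0.95} = 1.64, so s ≈ 0.081·0.919·(1.64)²/(0.16−0.081)² = 32.3.
At s = 32.3: P(θ<0.16) ≈ 0.932. Adjusting to match 0.95 gives s ≈ 41.10.
So α = 0.081·41.10 ≈ 3.33, β = 0.919·41.10 ≈ 37.77.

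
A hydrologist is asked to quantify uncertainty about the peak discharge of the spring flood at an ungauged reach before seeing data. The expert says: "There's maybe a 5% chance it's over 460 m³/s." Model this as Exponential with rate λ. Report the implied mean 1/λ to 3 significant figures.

P(T > 460.0) = e^(−λ·460.0) = 0.05, so λ = −ln(0.05)/460.0 = 0.00651.
Mean = 1/λ = 154 m³/s.

mean ≈ 154 m³/s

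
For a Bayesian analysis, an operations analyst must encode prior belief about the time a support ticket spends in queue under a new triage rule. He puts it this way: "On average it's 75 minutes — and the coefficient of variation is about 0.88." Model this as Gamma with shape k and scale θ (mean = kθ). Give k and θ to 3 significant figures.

k ≈ 1.29, θ ≈ 58.1

For Gamma(k, scale θ): mean = kθ, variance = kθ², so CV = 1/√k.
CV = 0.88, hence k = 1/CV² = 1.29.
Then θ = mean/k = 75/1.29 = 58.1.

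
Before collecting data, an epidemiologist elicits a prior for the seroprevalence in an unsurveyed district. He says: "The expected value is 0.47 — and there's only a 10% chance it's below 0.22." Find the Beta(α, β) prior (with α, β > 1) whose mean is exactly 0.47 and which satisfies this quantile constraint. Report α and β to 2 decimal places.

α ≈ 2.82, β ≈ 3.18

With mean 0.47 fixed, write α = 0.47s, β = 0.53s where s = α+β.
Need P(θ < 0.22) = 0.1 under Beta(0.47s, 0.53s). Normal approximation: (q−m)/√(m(1−m)/s) ≈ z_{0.1} = -1.28, so s ≈ 0.47·0.53·(-1.28)²/(0.22−0.47)² = 6.5.
At s = 6.5: P(θ<0.22) ≈ 0.090. Adjusting to match 0.1 gives s ≈ 6.01.
So α = 0.47·6.01 ≈ 2.82, β = 0.53·6.01 ≈ 3.18.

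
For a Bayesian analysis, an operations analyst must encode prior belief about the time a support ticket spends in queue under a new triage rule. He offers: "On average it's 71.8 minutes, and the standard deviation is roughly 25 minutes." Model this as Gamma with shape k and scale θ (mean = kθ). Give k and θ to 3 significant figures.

For Gamma(k, scale θ): mean = kθ, variance = kθ², so CV = 1/√k.
CV = SD/mean = 25/71.8 = 0.3482, hence k = 1/CV² = 8.25.
Then θ = mean/k = 71.8/8.25 = 8.7.

k ≈ 8.25, θ ≈ 8.7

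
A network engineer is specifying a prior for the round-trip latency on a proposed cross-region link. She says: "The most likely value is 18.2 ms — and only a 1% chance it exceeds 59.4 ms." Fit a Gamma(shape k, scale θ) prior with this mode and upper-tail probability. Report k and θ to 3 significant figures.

Gamma(k,θ) with k>1 has mode (k−1)θ, so θ = 18.2/(k−1).
Need P(X < 59.4) = 0.99 with θ tied to k this way. Start at k = 2, θ = 18.2: P(X<59.4) ≈ 0.837.
Too low — raise k to concentrate. Iterating converges to k ≈ 4.15.
Then θ = 18.2/(4.15−1) ≈ 5.77.

k ≈ 4.15, θ ≈ 5.77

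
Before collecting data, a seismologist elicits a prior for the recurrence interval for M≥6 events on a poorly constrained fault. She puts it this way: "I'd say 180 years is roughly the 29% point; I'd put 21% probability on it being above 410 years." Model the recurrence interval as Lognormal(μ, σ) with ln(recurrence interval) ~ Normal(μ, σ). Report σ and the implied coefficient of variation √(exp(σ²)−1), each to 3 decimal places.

If T ~ Lognormal(μ,σ) then ln T ~ Normal(μ,σ), so the p-quantile of ln T is μ + z_p·σ.
ln(180) = 5.193 and ln(410) = 6.016; z_{0.29} = -0.5534, z_{0.79} = 0.8064.
σ = (6.016 − 5.193)/(0.8064 − (-0.5534)) = 0.605.
μ = 5.193 − (-0.5534)·0.605 = 5.528.
CV = √(exp(σ²)−1) = √(exp(0.3665)−1) = 0.665.

σ ≈ 0.605, CV ≈ 0.665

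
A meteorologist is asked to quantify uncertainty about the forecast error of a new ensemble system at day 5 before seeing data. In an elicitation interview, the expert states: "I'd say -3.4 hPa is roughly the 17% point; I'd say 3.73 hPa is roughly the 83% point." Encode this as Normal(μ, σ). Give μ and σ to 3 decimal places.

The p-quantile of Normal(μ,σ) is μ + z_p·σ, with z_{0.17} = -0.9542 and z_{0.83} = 0.9542.
Eliminate σ: μ = (z₂·x₁ − z₁·x₂)/(z₂ − z₁) = (0.9542·-3.4 − (-0.9542)·3.73)/1.908 = 0.165.
Then σ = (x₂ − x₁)/(z₂ − z₁) = (3.73 − -3.4)/1.908 = 3.736.

μ = 0.165, σ = 3.736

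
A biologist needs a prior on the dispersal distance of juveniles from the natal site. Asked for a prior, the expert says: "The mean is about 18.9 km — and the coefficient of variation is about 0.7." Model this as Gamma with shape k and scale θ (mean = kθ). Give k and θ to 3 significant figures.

k ≈ 2.04, θ ≈ 9.26

For Gamma(k, scale θ): mean = kθ, variance = kθ², so CV = 1/√k.
CV = 0.7, hence k = 1/CV² = 2.04.
Then θ = mean/k = 18.9/2.04 = 9.26.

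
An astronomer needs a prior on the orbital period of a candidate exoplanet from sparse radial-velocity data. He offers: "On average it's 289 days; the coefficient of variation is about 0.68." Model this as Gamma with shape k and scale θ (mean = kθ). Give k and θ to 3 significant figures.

k ≈ 2.16, θ ≈ 134

For Gamma(k, scale θ): mean = kθ, variance = kθ², so CV = 1/√k.
CV = 0.68, hence k = 1/CV² = 2.16.
Then θ = mean/k = 289/2.16 = 134.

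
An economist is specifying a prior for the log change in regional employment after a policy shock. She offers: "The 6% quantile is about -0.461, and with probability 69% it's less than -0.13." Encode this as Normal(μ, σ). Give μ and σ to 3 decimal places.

μ = -0.210, σ = 0.161

The p-quantile of Normal(μ,σ) is μ + z_p·σ, with z_{0.06} = -1.555 and z_{0.69} = 0.4959.
Eliminate σ: μ = (z₂·x₁ − z₁·x₂)/(z₂ − z₁) = (0.4959·-0.461 − (-1.555)·-0.13)/2.051 = -0.210.
Then σ = (x₂ − x₁)/(z₂ − z₁) = (-0.13 − -0.461)/2.051 = 0.161.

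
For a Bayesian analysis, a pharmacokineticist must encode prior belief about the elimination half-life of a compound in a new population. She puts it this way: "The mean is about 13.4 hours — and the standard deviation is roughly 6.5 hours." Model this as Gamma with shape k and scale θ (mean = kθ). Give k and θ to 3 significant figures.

For Gamma(k, scale θ): mean = kθ, variance = kθ², so CV = 1/√k.
CV = SD/mean = 6.5/13.4 = 0.4851, hence k = 1/CV² = 4.25.
Then θ = mean/k = 13.4/4.25 = 3.15.

k ≈ 4.25, θ ≈ 3.15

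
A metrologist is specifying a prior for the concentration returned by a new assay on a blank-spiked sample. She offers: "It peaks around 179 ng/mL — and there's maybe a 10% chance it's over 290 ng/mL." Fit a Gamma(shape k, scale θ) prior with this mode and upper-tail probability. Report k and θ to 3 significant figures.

k ≈ 9.08, θ ≈ 22.1

Gamma(k,θ) with k>1 has mode (k−1)θ, so θ = 179/(k−1).
Need P(X < 290) = 0.9 with θ tied to k this way. Start at k = 2, θ = 179: P(X<290) ≈ 0.482.
Too low — raise k to concentrate. Iterating converges to k ≈ 9.08.
Then θ = 179/(9.08−1) ≈ 22.1.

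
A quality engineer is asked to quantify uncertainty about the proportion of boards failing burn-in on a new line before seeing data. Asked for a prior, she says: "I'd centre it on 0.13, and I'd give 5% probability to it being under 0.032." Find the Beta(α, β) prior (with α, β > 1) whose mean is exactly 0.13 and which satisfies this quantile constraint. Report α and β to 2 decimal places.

With mean 0.13 fixed, write α = 0.13s, β = 0.87s where s = α+β.
Need P(θ < 0.032) = 0.05 under Beta(0.13s, 0.87s). Normal approximation: (q−m)/√(m(1−m)/s) ≈ z_{0.05} = -1.64, so s ≈ 0.13·0.87·(-1.64)²/(0.032−0.13)² = 31.9.
At s = 31.9: P(θ<0.032) ≈ 0.013. Adjusting to match 0.05 gives s ≈ 19.07.
So α = 0.13·19.07 ≈ 2.48, β = 0.87·19.07 ≈ 16.59.

α ≈ 2.48, β ≈ 16.59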